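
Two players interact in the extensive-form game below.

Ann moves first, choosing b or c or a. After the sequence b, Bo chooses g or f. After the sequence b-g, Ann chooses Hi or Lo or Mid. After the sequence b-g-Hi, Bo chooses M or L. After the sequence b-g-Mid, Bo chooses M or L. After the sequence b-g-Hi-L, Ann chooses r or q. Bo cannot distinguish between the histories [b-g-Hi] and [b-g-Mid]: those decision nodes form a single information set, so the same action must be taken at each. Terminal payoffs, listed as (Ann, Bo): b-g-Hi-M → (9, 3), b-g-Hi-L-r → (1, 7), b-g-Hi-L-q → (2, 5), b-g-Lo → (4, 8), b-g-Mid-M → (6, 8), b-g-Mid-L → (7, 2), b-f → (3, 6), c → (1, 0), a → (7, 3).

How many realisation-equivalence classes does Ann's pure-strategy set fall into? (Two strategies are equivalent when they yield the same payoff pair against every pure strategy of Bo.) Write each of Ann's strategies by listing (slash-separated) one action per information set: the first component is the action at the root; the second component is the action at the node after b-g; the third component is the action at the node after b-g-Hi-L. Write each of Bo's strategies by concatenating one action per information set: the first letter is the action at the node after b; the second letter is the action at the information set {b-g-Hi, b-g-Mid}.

Ann has 18 pure strategies: b/Hi/r, b/Hi/q, b/Lo/r, b/Lo/q, b/Mid/r, b/Mid/q, c/Hi/r, c/Hi/q, c/Lo/r, c/Lo/q, c/Mid/r, c/Mid/q, a/Hi/r, a/Hi/q, a/Lo/r, a/Lo/q, a/Mid/r, a/Mid/q. Columns: gM, gL, fM, fL.
{b/Hi/r} → row (9,3) (1,7) (3,6) (3,6)
{b/Hi/q} → row (9,3) (2,5) (3,6) (3,6)
{b/Lo/r, b/Lo/q} → row (4,8) (4,8) (3,6) (3,6)
{b/Mid/r, b/Mid/q} → row (6,8) (7,2) (3,6) (3,6)
{c/Hi/r, c/Hi/q, c/Lo/r, c/Lo/q, c/Mid/r, c/Mid/q} → row (1,0) (1,0) (1,0) (1,0)
{a/Hi/r, a/Hi/q, a/Lo/r, a/Lo/q, a/Mid/r, a/Mid/q} → row (7,3) (7,3) (7,3) (7,3)
That's 6 distinct rows out of 18 strategies.

6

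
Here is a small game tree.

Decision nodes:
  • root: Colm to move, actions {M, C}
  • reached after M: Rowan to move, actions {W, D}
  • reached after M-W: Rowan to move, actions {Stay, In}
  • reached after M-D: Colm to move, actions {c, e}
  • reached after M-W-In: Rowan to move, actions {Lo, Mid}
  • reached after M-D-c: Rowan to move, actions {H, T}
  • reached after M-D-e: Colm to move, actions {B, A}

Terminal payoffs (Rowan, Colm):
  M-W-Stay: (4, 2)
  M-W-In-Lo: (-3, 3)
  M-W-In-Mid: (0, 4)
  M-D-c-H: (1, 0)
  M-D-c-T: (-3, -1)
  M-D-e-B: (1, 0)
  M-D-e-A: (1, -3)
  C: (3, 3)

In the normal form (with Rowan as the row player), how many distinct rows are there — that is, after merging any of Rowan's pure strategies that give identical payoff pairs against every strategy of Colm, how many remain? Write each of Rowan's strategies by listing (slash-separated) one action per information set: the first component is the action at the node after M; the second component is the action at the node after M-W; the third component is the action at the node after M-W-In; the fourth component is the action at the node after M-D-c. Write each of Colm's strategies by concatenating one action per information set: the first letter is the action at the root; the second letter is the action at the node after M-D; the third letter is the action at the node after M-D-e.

5

Rowan has 16 pure strategies: W/Stay/Lo/H, W/Stay/Lo/T, W/Stay/Mid/H, W/Stay/Mid/T, W/In/Lo/H, W/In/Lo/T, W/In/Mid/H, W/In/Mid/T, D/Stay/Lo/H, D/Stay/Lo/T, D/Stay/Mid/H, D/Stay/Mid/T, D/In/Lo/H, D/In/Lo/T, D/In/Mid/H, D/In/Mid/T. Columns: McB, McA, MeB, MeA, CcB, CcA, CeB, CeA.
{W/Stay/Lo/H, W/Stay/Lo/T, W/Stay/Mid/H, W/Stay/Mid/T} → row (4,2) (4,2) (4,2) (4,2) (3,3) (3,3) (3,3) (3,3)
{W/In/Lo/H, W/In/Lo/T} → row (-3,3) (-3,3) (-3,3) (-3,3) (3,3) (3,3) (3,3) (3,3)
{W/In/Mid/H, W/In/Mid/T} → row (0,4) (0,4) (0,4) (0,4) (3,3) (3,3) (3,3) (3,3)
{D/Stay/Lo/H, D/Stay/Mid/H, D/In/Lo/H, D/In/Mid/H} → row (1,0) (1,0) (1,0) (1,-3) (3,3) (3,3) (3,3) (3,3)
{D/Stay/Lo/T, D/Stay/Mid/T, D/In/Lo/T, D/In/Mid/T} → row (-3,-1) (-3,-1) (1,0) (1,-3) (3,3) (3,3) (3,3) (3,3)
That's 5 distinct rows out of 16 strategies.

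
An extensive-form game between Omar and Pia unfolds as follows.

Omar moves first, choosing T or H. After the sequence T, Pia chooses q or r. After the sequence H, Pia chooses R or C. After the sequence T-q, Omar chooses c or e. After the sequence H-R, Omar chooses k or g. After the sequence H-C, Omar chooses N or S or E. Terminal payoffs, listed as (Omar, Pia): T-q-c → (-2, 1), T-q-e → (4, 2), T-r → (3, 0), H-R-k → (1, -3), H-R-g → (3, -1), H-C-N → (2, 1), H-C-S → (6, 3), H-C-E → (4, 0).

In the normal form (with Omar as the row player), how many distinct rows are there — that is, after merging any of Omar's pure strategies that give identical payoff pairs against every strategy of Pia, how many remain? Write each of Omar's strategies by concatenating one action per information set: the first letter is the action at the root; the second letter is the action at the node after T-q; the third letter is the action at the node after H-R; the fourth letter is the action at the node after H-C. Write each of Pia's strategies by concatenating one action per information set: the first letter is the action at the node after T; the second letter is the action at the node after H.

Omar has 24 pure strategies: TckN, TckS, TckE, TcgN, TcgS, TcgE, TekN, TekS, TekE, TegN, TegS, TegE, HckN, HckS, HckE, HcgN, HcgS, HcgE, HekN, HekS, HekE, HegN, HegS, HegE. Columns: qR, qC, rR, rC.
{TckN, TckS, TckE, TcgN, TcgS, TcgE} → row (-2,1) (-2,1) (3,0) (3,0)
{TekN, TekS, TekE, TegN, TegS, TegE} → row (4,2) (4,2) (3,0) (3,0)
{HckN, HekN} → row (1,-3) (2,1) (1,-3) (2,1)
{HckS, HekS} → row (1,-3) (6,3) (1,-3) (6,3)
{HckE, HekE} → row (1,-3) (4,0) (1,-3) (4,0)
{HcgN, HegN} → row (3,-1) (2,1) (3,-1) (2,1)
{HcgS, HegS} → row (3,-1) (6,3) (3,-1) (6,3)
{HcgE, HegE} → row (3,-1) (4,0) (3,-1) (4,0)
That's 8 distinct rows out of 24 strategies.

8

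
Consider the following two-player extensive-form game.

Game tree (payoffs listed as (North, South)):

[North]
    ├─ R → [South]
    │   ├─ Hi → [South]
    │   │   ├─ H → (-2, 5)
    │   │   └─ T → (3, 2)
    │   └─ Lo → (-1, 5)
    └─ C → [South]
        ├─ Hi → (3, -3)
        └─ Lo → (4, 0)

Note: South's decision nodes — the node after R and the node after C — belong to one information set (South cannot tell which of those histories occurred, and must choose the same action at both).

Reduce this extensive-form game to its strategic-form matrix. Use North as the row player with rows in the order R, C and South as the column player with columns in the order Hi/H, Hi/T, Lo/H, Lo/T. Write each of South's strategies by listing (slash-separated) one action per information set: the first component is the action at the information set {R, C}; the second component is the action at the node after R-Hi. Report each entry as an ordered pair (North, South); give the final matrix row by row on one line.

R: (-2,5) (3,2) (-1,5) (-1,5) | C: (3,-3) (3,-3) (4,0) (4,0)

         Hi/H     Hi/T     Lo/H     Lo/T
   R   (-2,5)    (3,2)   (-1,5)   (-1,5)
   C   (3,-3)   (3,-3)    (4,0)    (4,0)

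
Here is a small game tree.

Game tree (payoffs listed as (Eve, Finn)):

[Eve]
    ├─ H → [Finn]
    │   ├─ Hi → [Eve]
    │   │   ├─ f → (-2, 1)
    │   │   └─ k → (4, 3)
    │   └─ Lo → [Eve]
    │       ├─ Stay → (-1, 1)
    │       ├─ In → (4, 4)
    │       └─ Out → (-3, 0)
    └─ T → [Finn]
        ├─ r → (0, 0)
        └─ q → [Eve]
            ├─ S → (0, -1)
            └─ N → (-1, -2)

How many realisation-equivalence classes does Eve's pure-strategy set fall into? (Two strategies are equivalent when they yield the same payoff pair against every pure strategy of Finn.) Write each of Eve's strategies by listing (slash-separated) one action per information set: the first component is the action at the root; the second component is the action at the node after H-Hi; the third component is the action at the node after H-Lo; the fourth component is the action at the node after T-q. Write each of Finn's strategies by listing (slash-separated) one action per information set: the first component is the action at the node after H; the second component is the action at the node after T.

Eve has 24 pure strategies: H/f/Stay/S, H/f/Stay/N, H/f/In/S, H/f/In/N, H/f/Out/S, H/f/Out/N, H/k/Stay/S, H/k/Stay/N, H/k/In/S, H/k/In/N, H/k/Out/S, H/k/Out/N, T/f/Stay/S, T/f/Stay/N, T/f/In/S, T/f/In/N, T/f/Out/S, T/f/Out/N, T/k/Stay/S, T/k/Stay/N, T/k/In/S, T/k/In/N, T/k/Out/S, T/k/Out/N. Columns: Hi/r, Hi/q, Lo/r, Lo/q.
{H/f/Stay/S, H/f/Stay/N} → row (-2,1) (-2,1) (-1,1) (-1,1)
{H/f/In/S, H/f/In/N} → row (-2,1) (-2,1) (4,4) (4,4)
{H/f/Out/S, H/f/Out/N} → row (-2,1) (-2,1) (-3,0) (-3,0)
{H/k/Stay/S, H/k/Stay/N} → row (4,3) (4,3) (-1,1) (-1,1)
{H/k/In/S, H/k/In/N} → row (4,3) (4,3) (4,4) (4,4)
{H/k/Out/S, H/k/Out/N} → row (4,3) (4,3) (-3,0) (-3,0)
{T/f/Stay/S, T/f/In/S, T/f/Out/S, T/k/Stay/S, T/k/In/S, T/k/Out/S} → row (0,0) (0,-1) (0,0) (0,-1)
{T/f/Stay/N, T/f/In/N, T/f/Out/N, T/k/Stay/N, T/k/In/N, T/k/Out/N} → row (0,0) (-1,-2) (0,0) (-1,-2)
That's 8 distinct rows out of 24 strategies.

8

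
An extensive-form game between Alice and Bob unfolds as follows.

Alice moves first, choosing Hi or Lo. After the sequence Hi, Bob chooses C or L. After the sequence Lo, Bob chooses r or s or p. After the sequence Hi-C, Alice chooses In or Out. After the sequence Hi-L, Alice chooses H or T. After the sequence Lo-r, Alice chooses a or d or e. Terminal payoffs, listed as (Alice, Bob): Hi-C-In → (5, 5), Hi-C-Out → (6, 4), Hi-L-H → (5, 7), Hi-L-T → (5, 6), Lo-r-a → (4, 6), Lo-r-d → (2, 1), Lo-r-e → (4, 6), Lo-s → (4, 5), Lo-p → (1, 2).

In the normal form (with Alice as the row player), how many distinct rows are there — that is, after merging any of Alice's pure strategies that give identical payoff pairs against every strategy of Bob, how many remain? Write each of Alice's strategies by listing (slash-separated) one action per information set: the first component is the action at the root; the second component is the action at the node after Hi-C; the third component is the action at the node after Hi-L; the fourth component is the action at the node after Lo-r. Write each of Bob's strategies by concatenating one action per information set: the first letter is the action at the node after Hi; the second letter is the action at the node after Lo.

Alice has 24 pure strategies: Hi/In/H/a, Hi/In/H/d, Hi/In/H/e, Hi/In/T/a, Hi/In/T/d, Hi/In/T/e, Hi/Out/H/a, Hi/Out/H/d, Hi/Out/H/e, Hi/Out/T/a, Hi/Out/T/d, Hi/Out/T/e, Lo/In/H/a, Lo/In/H/d, Lo/In/H/e, Lo/In/T/a, Lo/In/T/d, Lo/In/T/e, Lo/Out/H/a, Lo/Out/H/d, Lo/Out/H/e, Lo/Out/T/a, Lo/Out/T/d, Lo/Out/T/e. Columns: Cr, Cs, Cp, Lr, Ls, Lp.
{Hi/In/H/a, Hi/In/H/d, Hi/In/H/e} → row (5,5) (5,5) (5,5) (5,7) (5,7) (5,7)
{Hi/In/T/a, Hi/In/T/d, Hi/In/T/e} → row (5,5) (5,5) (5,5) (5,6) (5,6) (5,6)
{Hi/Out/H/a, Hi/Out/H/d, Hi/Out/H/e} → row (6,4) (6,4) (6,4) (5,7) (5,7) (5,7)
{Hi/Out/T/a, Hi/Out/T/d, Hi/Out/T/e} → row (6,4) (6,4) (6,4) (5,6) (5,6) (5,6)
{Lo/In/H/a, Lo/In/H/e, Lo/In/T/a, Lo/In/T/e, Lo/Out/H/a, Lo/Out/H/e, Lo/Out/T/a, Lo/Out/T/e} → row (4,6) (4,5) (1,2) (4,6) (4,5) (1,2)
{Lo/In/H/d, Lo/In/T/d, Lo/Out/H/d, Lo/Out/T/d} → row (2,1) (4,5) (1,2) (2,1) (4,5) (1,2)
That's 6 distinct rows out of 24 strategies.

6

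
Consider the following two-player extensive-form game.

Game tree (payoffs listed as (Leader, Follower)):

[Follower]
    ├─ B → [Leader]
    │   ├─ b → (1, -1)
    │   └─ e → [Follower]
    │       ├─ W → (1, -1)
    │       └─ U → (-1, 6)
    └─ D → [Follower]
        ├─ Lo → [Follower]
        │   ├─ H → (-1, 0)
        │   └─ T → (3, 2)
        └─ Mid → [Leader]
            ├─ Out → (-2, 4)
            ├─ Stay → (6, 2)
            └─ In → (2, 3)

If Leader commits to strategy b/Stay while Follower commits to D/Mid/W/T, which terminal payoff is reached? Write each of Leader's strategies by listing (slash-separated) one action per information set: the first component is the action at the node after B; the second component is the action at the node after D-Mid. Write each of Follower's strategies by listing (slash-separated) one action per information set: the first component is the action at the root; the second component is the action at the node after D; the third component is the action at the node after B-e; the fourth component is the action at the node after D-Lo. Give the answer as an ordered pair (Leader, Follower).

Trace the play path from the root:
  Follower plays D
  Follower plays Mid at [D]
  Leader plays Stay at [D-Mid]
→ terminal payoff (6, 2).
(Leader's choice at the node after B is never reached on this path, so it doesn't affect the outcome.)

(6, 2)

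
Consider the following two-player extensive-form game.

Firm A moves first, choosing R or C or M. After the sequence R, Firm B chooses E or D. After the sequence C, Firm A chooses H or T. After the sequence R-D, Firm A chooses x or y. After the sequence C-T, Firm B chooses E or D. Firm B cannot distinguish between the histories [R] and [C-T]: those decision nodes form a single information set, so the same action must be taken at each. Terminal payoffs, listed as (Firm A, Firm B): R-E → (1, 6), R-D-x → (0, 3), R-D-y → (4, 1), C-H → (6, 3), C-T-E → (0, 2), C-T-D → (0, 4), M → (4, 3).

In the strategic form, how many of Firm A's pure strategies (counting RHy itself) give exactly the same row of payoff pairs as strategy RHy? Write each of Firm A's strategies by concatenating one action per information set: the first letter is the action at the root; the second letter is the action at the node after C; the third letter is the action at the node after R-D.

Row for RHy (columns E, D): (1,6) (4,1).
Under RHy, Firm A's choice at the node after C can never be reached regardless of what Firm B does, so varying those choices leaves every outcome unchanged.
Holding the reachable choices fixed and varying the unreachable one freely already gives 2 equivalent strategies.
No other strategy reproduces this row, so those 2 are the full class: RHy, RTy.

2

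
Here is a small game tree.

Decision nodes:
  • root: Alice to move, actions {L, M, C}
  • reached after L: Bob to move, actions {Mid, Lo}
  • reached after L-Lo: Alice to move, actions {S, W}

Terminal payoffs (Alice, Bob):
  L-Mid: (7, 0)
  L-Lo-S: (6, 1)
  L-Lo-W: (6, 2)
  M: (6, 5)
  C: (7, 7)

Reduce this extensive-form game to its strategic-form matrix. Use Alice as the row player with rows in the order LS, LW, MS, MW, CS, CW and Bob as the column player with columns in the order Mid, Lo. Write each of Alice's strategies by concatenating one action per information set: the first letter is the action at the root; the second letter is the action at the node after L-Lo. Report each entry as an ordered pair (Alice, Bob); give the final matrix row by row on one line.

          Mid       Lo
  LS    (7,0)    (6,1)
  LW    (7,0)    (6,2)
  MS    (6,5)    (6,5)
  MW    (6,5)    (6,5)
  CS    (7,7)    (7,7)
  CW    (7,7)    (7,7)

LS: (7,0) (6,1) | LW: (7,0) (6,2) | MS: (6,5) (6,5) | MW: (6,5) (6,5) | CS: (7,7) (7,7) | CW: (7,7) (7,7)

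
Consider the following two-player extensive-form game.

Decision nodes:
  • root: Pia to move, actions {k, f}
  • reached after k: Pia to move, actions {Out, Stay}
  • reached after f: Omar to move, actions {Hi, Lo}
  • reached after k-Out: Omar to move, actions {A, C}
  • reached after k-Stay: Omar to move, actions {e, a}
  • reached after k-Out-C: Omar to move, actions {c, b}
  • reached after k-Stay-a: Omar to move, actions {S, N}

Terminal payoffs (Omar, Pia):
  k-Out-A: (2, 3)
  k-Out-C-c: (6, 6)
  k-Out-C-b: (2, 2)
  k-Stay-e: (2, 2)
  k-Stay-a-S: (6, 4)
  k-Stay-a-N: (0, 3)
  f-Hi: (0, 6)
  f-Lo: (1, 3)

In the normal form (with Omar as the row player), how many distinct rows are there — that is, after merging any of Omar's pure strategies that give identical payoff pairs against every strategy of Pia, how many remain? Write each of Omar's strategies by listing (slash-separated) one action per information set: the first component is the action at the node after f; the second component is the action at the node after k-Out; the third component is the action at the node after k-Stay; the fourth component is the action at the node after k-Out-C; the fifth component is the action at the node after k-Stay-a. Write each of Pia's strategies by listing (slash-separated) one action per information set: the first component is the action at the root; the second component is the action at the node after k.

18

Omar has 32 pure strategies: Hi/A/e/c/S, Hi/A/e/c/N, Hi/A/e/b/S, Hi/A/e/b/N, Hi/A/a/c/S, Hi/A/a/c/N, Hi/A/a/b/S, Hi/A/a/b/N, Hi/C/e/c/S, Hi/C/e/c/N, Hi/C/e/b/S, Hi/C/e/b/N, Hi/C/a/c/S, Hi/C/a/c/N, Hi/C/a/b/S, Hi/C/a/b/N, Lo/A/e/c/S, Lo/A/e/c/N, Lo/A/e/b/S, Lo/A/e/b/N, Lo/A/a/c/S, Lo/A/a/c/N, Lo/A/a/b/S, Lo/A/a/b/N, Lo/C/e/c/S, Lo/C/e/c/N, Lo/C/e/b/S, Lo/C/e/b/N, Lo/C/a/c/S, Lo/C/a/c/N, Lo/C/a/b/S, Lo/C/a/b/N. Columns: k/Out, k/Stay, f/Out, f/Stay.
{Hi/A/e/c/S, Hi/A/e/c/N, Hi/A/e/b/S, Hi/A/e/b/N} → row (2,3) (2,2) (0,6) (0,6)
{Hi/A/a/c/S, Hi/A/a/b/S} → row (2,3) (6,4) (0,6) (0,6)
{Hi/A/a/c/N, Hi/A/a/b/N} → row (2,3) (0,3) (0,6) (0,6)
{Hi/C/e/c/S, Hi/C/e/c/N} → row (6,6) (2,2) (0,6) (0,6)
{Hi/C/e/b/S, Hi/C/e/b/N} → row (2,2) (2,2) (0,6) (0,6)
{Hi/C/a/c/S} → row (6,6) (6,4) (0,6) (0,6)
{Hi/C/a/c/N} → row (6,6) (0,3) (0,6) (0,6)
{Hi/C/a/b/S} → row (2,2) (6,4) (0,6) (0,6)
{Hi/C/a/b/N} → row (2,2) (0,3) (0,6) (0,6)
{Lo/A/e/c/S, Lo/A/e/c/N, Lo/A/e/b/S, Lo/A/e/b/N} → row (2,3) (2,2) (1,3) (1,3)
{Lo/A/a/c/S, Lo/A/a/b/S} → row (2,3) (6,4) (1,3) (1,3)
{Lo/A/a/c/N, Lo/A/a/b/N} → row (2,3) (0,3) (1,3) (1,3)
{Lo/C/e/c/S, Lo/C/e/c/N} → row (6,6) (2,2) (1,3) (1,3)
{Lo/C/e/b/S, Lo/C/e/b/N} → row (2,2) (2,2) (1,3) (1,3)
{Lo/C/a/c/S} → row (6,6) (6,4) (1,3) (1,3)
{Lo/C/a/c/N} → row (6,6) (0,3) (1,3) (1,3)
{Lo/C/a/b/S} → row (2,2) (6,4) (1,3) (1,3)
{Lo/C/a/b/N} → row (2,2) (0,3) (1,3) (1,3)
That's 18 distinct rows out of 32 strategies.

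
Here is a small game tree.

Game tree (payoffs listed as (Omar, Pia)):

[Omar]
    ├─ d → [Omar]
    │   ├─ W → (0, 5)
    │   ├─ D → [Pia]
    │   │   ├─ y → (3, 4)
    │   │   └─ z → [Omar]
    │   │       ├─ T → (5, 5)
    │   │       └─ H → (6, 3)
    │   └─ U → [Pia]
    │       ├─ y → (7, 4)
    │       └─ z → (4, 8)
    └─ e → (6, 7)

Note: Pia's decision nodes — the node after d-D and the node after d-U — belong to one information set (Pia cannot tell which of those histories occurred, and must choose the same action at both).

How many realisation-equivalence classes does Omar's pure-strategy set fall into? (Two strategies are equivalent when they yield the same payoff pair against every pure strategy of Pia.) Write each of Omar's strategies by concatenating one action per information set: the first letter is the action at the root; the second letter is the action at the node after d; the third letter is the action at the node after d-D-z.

Omar has 12 pure strategies: dWT, dWH, dDT, dDH, dUT, dUH, eWT, eWH, eDT, eDH, eUT, eUH. Columns: y, z.
{dWT, dWH} → row (0,5) (0,5)
{dDT} → row (3,4) (5,5)
{dDH} → row (3,4) (6,3)
{dUT, dUH} → row (7,4) (4,8)
{eWT, eWH, eDT, eDH, eUT, eUH} → row (6,7) (6,7)
That's 5 distinct rows out of 12 strategies.

5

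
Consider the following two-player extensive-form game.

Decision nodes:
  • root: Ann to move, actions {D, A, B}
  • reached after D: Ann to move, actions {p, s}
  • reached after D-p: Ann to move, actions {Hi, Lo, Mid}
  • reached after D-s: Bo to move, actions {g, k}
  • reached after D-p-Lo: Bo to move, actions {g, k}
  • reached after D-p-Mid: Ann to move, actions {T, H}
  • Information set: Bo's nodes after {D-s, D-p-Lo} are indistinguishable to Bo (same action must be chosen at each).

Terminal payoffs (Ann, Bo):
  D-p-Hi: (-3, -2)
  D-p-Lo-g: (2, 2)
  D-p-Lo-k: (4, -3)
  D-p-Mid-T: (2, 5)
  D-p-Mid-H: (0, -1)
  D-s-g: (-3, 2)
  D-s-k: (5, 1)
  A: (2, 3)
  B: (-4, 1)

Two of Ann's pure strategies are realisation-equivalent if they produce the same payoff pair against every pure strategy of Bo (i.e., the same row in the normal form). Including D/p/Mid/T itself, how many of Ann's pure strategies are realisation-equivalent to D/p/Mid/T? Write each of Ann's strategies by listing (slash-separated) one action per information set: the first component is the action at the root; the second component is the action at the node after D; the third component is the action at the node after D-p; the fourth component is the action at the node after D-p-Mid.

Row for D/p/Mid/T (columns g, k): (2,5) (2,5).
Every one of Ann's information sets is on the play path for some reply by Bo when Ann follows D/p/Mid/T.
Changing the action at any of them therefore changes at least one column, so only D/p/Mid/T itself gives this row.

1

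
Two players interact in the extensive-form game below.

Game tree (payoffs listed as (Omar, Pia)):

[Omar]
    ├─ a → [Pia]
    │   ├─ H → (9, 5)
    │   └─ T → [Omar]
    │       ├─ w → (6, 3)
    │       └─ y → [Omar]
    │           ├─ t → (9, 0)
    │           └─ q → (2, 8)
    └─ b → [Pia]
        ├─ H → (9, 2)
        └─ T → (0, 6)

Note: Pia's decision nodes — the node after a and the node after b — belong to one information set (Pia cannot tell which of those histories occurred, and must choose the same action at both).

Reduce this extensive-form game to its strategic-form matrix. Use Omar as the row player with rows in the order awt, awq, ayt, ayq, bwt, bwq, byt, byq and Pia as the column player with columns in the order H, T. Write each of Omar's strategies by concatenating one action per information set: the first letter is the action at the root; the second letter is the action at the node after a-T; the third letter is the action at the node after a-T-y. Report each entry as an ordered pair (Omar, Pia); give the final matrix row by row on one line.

awt: (9,5) (6,3) | awq: (9,5) (6,3) | ayt: (9,5) (9,0) | ayq: (9,5) (2,8) | bwt: (9,2) (0,6) | bwq: (9,2) (0,6) | byt: (9,2) (0,6) | byq: (9,2) (0,6)

Row awt: H→(9,5), T→(6,3)
Row awq: H→(9,5), T→(6,3)
Row ayt: H→(9,5), T→(9,0)
Row ayq: H→(9,5), T→(2,8)
Row bwt: H→(9,2), T→(0,6)
Row bwq: H→(9,2), T→(0,6)
Row byt: H→(9,2), T→(0,6)
Row byq: H→(9,2), T→(0,6)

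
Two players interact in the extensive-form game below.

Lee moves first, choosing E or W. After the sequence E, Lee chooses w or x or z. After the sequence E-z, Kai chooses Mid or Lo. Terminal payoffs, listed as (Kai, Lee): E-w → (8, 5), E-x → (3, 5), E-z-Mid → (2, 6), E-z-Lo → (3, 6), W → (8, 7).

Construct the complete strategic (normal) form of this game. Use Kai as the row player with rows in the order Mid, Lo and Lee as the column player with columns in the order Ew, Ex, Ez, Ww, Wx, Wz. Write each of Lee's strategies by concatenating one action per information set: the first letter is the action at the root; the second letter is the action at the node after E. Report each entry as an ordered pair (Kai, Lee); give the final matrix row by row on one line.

Mid: (8,5) (3,5) (2,6) (8,7) (8,7) (8,7) | Lo: (8,5) (3,5) (3,6) (8,7) (8,7) (8,7)

Row Mid: Ew→(8,5), Ex→(3,5), Ez→(2,6), Ww→(8,7), Wx→(8,7), Wz→(8,7)
Row Lo: Ew→(8,5), Ex→(3,5), Ez→(3,6), Ww→(8,7), Wx→(8,7), Wz→(8,7)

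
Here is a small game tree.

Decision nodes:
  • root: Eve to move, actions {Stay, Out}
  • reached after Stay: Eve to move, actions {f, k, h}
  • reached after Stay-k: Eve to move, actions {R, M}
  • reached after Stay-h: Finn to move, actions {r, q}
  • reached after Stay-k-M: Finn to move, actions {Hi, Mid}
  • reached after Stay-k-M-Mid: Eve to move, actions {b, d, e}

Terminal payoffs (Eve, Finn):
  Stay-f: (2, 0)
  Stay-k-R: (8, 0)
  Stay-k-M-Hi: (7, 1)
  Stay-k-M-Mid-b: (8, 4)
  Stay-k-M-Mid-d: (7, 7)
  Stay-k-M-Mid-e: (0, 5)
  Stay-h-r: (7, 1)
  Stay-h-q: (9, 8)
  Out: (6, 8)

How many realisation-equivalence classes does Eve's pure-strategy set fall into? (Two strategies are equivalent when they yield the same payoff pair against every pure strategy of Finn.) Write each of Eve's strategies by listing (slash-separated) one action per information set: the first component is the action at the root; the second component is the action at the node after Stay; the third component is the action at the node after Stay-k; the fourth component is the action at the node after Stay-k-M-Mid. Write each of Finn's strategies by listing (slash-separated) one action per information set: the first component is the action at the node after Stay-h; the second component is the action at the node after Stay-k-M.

Eve has 36 pure strategies: Stay/f/R/b, Stay/f/R/d, Stay/f/R/e, Stay/f/M/b, Stay/f/M/d, Stay/f/M/e, Stay/k/R/b, Stay/k/R/d, Stay/k/R/e, Stay/k/M/b, Stay/k/M/d, Stay/k/M/e, Stay/h/R/b, Stay/h/R/d, Stay/h/R/e, Stay/h/M/b, Stay/h/M/d, Stay/h/M/e, Out/f/R/b, Out/f/R/d, Out/f/R/e, Out/f/M/b, Out/f/M/d, Out/f/M/e, Out/k/R/b, Out/k/R/d, Out/k/R/e, Out/k/M/b, Out/k/M/d, Out/k/M/e, Out/h/R/b, Out/h/R/d, Out/h/R/e, Out/h/M/b, Out/h/M/d, Out/h/M/e. Columns: r/Hi, r/Mid, q/Hi, q/Mid.
{Stay/f/R/b, Stay/f/R/d, Stay/f/R/e, Stay/f/M/b, Stay/f/M/d, Stay/f/M/e} → row (2,0) (2,0) (2,0) (2,0)
{Stay/k/R/b, Stay/k/R/d, Stay/k/R/e} → row (8,0) (8,0) (8,0) (8,0)
{Stay/k/M/b} → row (7,1) (8,4) (7,1) (8,4)
{Stay/k/M/d} → row (7,1) (7,7) (7,1) (7,7)
{Stay/k/M/e} → row (7,1) (0,5) (7,1) (0,5)
{Stay/h/R/b, Stay/h/R/d, Stay/h/R/e, Stay/h/M/b, Stay/h/M/d, Stay/h/M/e} → row (7,1) (7,1) (9,8) (9,8)
{Out/f/R/b, Out/f/R/d, Out/f/R/e, Out/f/M/b, Out/f/M/d, Out/f/M/e, Out/k/R/b, Out/k/R/d, Out/k/R/e, Out/k/M/b, Out/k/M/d, Out/k/M/e, Out/h/R/b, Out/h/R/d, Out/h/R/e, Out/h/M/b, Out/h/M/d, Out/h/M/e} → row (6,8) (6,8) (6,8) (6,8)
That's 7 distinct rows out of 36 strategies.

7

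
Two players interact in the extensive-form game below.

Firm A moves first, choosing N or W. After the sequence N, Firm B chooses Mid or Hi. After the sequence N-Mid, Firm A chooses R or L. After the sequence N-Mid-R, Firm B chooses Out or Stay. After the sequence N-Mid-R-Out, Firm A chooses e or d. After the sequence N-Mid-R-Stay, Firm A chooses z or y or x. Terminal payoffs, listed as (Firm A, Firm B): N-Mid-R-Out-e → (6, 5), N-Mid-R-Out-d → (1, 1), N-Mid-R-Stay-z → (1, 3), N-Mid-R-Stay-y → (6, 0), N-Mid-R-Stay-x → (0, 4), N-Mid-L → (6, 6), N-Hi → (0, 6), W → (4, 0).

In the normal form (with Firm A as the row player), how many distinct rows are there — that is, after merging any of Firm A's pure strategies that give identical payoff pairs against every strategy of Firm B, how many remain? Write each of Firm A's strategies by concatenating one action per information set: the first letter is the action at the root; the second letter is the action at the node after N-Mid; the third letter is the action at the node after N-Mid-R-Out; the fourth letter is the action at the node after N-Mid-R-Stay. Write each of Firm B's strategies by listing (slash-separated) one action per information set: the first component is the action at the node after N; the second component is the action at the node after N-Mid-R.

8

Firm A has 24 pure strategies: NRez, NRey, NRex, NRdz, NRdy, NRdx, NLez, NLey, NLex, NLdz, NLdy, NLdx, WRez, WRey, WRex, WRdz, WRdy, WRdx, WLez, WLey, WLex, WLdz, WLdy, WLdx. Columns: Mid/Out, Mid/Stay, Hi/Out, Hi/Stay.
{NRez} → row (6,5) (1,3) (0,6) (0,6)
{NRey} → row (6,5) (6,0) (0,6) (0,6)
{NRex} → row (6,5) (0,4) (0,6) (0,6)
{NRdz} → row (1,1) (1,3) (0,6) (0,6)
{NRdy} → row (1,1) (6,0) (0,6) (0,6)
{NRdx} → row (1,1) (0,4) (0,6) (0,6)
{NLez, NLey, NLex, NLdz, NLdy, NLdx} → row (6,6) (6,6) (0,6) (0,6)
{WRez, WRey, WRex, WRdz, WRdy, WRdx, WLez, WLey, WLex, WLdz, WLdy, WLdx} → row (4,0) (4,0) (4,0) (4,0)
That's 8 distinct rows out of 24 strategies.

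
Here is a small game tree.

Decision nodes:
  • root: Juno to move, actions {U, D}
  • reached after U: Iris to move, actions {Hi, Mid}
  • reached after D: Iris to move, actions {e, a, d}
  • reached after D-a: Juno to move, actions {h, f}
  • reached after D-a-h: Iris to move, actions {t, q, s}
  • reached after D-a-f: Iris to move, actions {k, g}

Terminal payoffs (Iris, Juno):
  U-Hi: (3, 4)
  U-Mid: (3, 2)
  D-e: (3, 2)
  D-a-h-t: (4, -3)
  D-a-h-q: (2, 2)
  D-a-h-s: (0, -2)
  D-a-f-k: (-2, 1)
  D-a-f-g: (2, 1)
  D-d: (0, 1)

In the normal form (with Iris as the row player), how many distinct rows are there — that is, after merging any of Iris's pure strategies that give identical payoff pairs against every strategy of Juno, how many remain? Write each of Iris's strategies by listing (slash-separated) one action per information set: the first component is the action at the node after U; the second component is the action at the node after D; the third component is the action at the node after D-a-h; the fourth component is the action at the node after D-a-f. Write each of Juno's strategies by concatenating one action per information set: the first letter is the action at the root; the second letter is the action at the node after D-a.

Iris has 36 pure strategies: Hi/e/t/k, Hi/e/t/g, Hi/e/q/k, Hi/e/q/g, Hi/e/s/k, Hi/e/s/g, Hi/a/t/k, Hi/a/t/g, Hi/a/q/k, Hi/a/q/g, Hi/a/s/k, Hi/a/s/g, Hi/d/t/k, Hi/d/t/g, Hi/d/q/k, Hi/d/q/g, Hi/d/s/k, Hi/d/s/g, Mid/e/t/k, Mid/e/t/g, Mid/e/q/k, Mid/e/q/g, Mid/e/s/k, Mid/e/s/g, Mid/a/t/k, Mid/a/t/g, Mid/a/q/k, Mid/a/q/g, Mid/a/s/k, Mid/a/s/g, Mid/d/t/k, Mid/d/t/g, Mid/d/q/k, Mid/d/q/g, Mid/d/s/k, Mid/d/s/g. Columns: Uh, Uf, Dh, Df.
{Hi/e/t/k, Hi/e/t/g, Hi/e/q/k, Hi/e/q/g, Hi/e/s/k, Hi/e/s/g} → row (3,4) (3,4) (3,2) (3,2)
{Hi/a/t/k} → row (3,4) (3,4) (4,-3) (-2,1)
{Hi/a/t/g} → row (3,4) (3,4) (4,-3) (2,1)
{Hi/a/q/k} → row (3,4) (3,4) (2,2) (-2,1)
{Hi/a/q/g} → row (3,4) (3,4) (2,2) (2,1)
{Hi/a/s/k} → row (3,4) (3,4) (0,-2) (-2,1)
{Hi/a/s/g} → row (3,4) (3,4) (0,-2) (2,1)
{Hi/d/t/k, Hi/d/t/g, Hi/d/q/k, Hi/d/q/g, Hi/d/s/k, Hi/d/s/g} → row (3,4) (3,4) (0,1) (0,1)
{Mid/e/t/k, Mid/e/t/g, Mid/e/q/k, Mid/e/q/g, Mid/e/s/k, Mid/e/s/g} → row (3,2) (3,2) (3,2) (3,2)
{Mid/a/t/k} → row (3,2) (3,2) (4,-3) (-2,1)
{Mid/a/t/g} → row (3,2) (3,2) (4,-3) (2,1)
{Mid/a/q/k} → row (3,2) (3,2) (2,2) (-2,1)
{Mid/a/q/g} → row (3,2) (3,2) (2,2) (2,1)
{Mid/a/s/k} → row (3,2) (3,2) (0,-2) (-2,1)
{Mid/a/s/g} → row (3,2) (3,2) (0,-2) (2,1)
{Mid/d/t/k, Mid/d/t/g, Mid/d/q/k, Mid/d/q/g, Mid/d/s/k, Mid/d/s/g} → row (3,2) (3,2) (0,1) (0,1)
That's 16 distinct rows out of 36 strategies.

16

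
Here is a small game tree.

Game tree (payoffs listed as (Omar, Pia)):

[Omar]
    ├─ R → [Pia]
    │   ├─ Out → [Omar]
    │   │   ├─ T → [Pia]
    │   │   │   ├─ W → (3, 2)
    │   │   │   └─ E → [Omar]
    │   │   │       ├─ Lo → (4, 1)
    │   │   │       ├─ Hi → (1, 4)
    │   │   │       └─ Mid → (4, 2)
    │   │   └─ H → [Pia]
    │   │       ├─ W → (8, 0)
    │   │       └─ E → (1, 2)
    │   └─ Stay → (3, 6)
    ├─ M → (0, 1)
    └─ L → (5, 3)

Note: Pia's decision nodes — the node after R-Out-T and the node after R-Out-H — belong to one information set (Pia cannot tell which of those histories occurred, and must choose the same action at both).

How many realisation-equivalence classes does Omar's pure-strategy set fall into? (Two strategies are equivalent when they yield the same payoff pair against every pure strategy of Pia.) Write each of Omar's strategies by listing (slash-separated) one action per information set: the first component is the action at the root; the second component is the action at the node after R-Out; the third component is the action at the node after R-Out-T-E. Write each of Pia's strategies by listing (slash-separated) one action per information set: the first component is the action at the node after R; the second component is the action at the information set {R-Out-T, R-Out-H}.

Omar has 18 pure strategies: R/T/Lo, R/T/Hi, R/T/Mid, R/H/Lo, R/H/Hi, R/H/Mid, M/T/Lo, M/T/Hi, M/T/Mid, M/H/Lo, M/H/Hi, M/H/Mid, L/T/Lo, L/T/Hi, L/T/Mid, L/H/Lo, L/H/Hi, L/H/Mid. Columns: Out/W, Out/E, Stay/W, Stay/E.
{R/T/Lo} → row (3,2) (4,1) (3,6) (3,6)
{R/T/Hi} → row (3,2) (1,4) (3,6) (3,6)
{R/T/Mid} → row (3,2) (4,2) (3,6) (3,6)
{R/H/Lo, R/H/Hi, R/H/Mid} → row (8,0) (1,2) (3,6) (3,6)
{M/T/Lo, M/T/Hi, M/T/Mid, M/H/Lo, M/H/Hi, M/H/Mid} → row (0,1) (0,1) (0,1) (0,1)
{L/T/Lo, L/T/Hi, L/T/Mid, L/H/Lo, L/H/Hi, L/H/Mid} → row (5,3) (5,3) (5,3) (5,3)
That's 6 distinct rows out of 18 strategies.

6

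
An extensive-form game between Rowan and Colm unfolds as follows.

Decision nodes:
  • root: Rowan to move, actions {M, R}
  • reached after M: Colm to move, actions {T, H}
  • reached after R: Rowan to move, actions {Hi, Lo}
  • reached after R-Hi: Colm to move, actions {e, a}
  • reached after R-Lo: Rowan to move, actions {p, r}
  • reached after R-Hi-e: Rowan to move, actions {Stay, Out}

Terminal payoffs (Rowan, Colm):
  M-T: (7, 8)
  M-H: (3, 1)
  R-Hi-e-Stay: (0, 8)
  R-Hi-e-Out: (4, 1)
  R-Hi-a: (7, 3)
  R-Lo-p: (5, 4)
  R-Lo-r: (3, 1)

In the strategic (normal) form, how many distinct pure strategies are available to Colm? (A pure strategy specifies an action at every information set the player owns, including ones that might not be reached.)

Colm owns the node after M with actions {T, H} — two choices.
Colm owns the node after R-Hi with actions {e, a} — two choices.
A pure strategy fixes one action at each information set independently, so the count is the product 2 × 2 = 4.

4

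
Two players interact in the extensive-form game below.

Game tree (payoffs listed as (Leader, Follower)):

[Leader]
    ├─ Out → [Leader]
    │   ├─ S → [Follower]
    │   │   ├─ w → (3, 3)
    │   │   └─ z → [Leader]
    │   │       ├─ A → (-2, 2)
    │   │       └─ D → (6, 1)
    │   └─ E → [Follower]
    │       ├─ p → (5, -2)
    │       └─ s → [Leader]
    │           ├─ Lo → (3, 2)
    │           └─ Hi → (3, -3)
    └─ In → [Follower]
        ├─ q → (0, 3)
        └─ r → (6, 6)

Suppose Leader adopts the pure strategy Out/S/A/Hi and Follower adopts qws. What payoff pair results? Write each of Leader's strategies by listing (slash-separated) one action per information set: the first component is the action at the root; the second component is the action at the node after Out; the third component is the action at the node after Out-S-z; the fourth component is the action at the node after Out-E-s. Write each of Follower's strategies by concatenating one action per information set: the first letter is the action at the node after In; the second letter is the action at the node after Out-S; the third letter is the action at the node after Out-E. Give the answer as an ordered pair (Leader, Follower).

Trace the play path from the root:
  Leader plays Out
  Leader plays S at [Out]
  Follower plays w at [Out-S]
→ terminal payoff (3, 3).
(Leader's choice at the node after Out-S-z is never reached on this path, so it doesn't affect the outcome.)

(3, 3)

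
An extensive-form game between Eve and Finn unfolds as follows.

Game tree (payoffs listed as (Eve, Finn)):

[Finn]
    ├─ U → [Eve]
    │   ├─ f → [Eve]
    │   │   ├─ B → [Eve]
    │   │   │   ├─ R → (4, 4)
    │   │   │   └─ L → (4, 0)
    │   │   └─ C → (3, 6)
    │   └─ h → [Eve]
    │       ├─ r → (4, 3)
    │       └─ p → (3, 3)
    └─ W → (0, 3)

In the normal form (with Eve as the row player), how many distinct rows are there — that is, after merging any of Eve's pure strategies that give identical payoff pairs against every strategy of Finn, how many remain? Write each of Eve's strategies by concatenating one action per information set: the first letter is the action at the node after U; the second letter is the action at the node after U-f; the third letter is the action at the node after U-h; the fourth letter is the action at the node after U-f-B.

5

Eve has 16 pure strategies: fBrR, fBrL, fBpR, fBpL, fCrR, fCrL, fCpR, fCpL, hBrR, hBrL, hBpR, hBpL, hCrR, hCrL, hCpR, hCpL. Columns: U, W.
{fBrR, fBpR} → row (4,4) (0,3)
{fBrL, fBpL} → row (4,0) (0,3)
{fCrR, fCrL, fCpR, fCpL} → row (3,6) (0,3)
{hBrR, hBrL, hCrR, hCrL} → row (4,3) (0,3)
{hBpR, hBpL, hCpR, hCpL} → row (3,3) (0,3)
That's 5 distinct rows out of 16 strategies.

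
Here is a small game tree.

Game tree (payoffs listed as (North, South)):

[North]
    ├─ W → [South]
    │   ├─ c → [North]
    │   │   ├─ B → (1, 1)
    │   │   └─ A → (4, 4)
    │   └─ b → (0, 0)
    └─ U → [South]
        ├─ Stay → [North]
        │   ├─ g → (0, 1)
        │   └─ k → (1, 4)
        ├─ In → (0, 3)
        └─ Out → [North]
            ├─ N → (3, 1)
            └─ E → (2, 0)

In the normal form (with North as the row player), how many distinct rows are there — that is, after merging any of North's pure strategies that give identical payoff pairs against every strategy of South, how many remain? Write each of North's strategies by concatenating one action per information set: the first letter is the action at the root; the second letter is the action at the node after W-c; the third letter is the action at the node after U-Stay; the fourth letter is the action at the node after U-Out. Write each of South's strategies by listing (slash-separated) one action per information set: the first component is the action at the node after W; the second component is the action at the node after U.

6

North has 16 pure strategies: WBgN, WBgE, WBkN, WBkE, WAgN, WAgE, WAkN, WAkE, UBgN, UBgE, UBkN, UBkE, UAgN, UAgE, UAkN, UAkE. Columns: c/Stay, c/In, c/Out, b/Stay, b/In, b/Out.
{WBgN, WBgE, WBkN, WBkE} → row (1,1) (1,1) (1,1) (0,0) (0,0) (0,0)
{WAgN, WAgE, WAkN, WAkE} → row (4,4) (4,4) (4,4) (0,0) (0,0) (0,0)
{UBgN, UAgN} → row (0,1) (0,3) (3,1) (0,1) (0,3) (3,1)
{UBgE, UAgE} → row (0,1) (0,3) (2,0) (0,1) (0,3) (2,0)
{UBkN, UAkN} → row (1,4) (0,3) (3,1) (1,4) (0,3) (3,1)
{UBkE, UAkE} → row (1,4) (0,3) (2,0) (1,4) (0,3) (2,0)
That's 6 distinct rows out of 16 strategies.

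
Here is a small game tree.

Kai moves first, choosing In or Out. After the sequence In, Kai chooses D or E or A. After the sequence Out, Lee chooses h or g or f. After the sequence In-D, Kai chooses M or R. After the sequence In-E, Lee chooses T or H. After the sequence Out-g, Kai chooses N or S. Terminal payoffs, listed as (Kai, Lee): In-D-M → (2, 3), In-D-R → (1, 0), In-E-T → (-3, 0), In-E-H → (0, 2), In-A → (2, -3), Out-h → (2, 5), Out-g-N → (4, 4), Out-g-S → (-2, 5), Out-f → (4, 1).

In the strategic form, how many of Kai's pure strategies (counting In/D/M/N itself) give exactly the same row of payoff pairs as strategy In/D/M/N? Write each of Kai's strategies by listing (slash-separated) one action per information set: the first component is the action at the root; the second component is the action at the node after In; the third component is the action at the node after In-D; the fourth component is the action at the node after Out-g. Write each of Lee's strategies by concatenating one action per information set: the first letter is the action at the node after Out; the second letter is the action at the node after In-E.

2

Row for In/D/M/N (columns hT, hH, gT, gH, fT, fH): (2,3) (2,3) (2,3) (2,3) (2,3) (2,3).
Under In/D/M/N, Kai's choice at the node after Out-g can never be reached regardless of what Lee does, so varying those choices leaves every outcome unchanged.
Holding the reachable choices fixed and varying the unreachable one freely already gives 2 equivalent strategies.
No other strategy reproduces this row, so those 2 are the full class: In/D/M/N, In/D/M/S.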